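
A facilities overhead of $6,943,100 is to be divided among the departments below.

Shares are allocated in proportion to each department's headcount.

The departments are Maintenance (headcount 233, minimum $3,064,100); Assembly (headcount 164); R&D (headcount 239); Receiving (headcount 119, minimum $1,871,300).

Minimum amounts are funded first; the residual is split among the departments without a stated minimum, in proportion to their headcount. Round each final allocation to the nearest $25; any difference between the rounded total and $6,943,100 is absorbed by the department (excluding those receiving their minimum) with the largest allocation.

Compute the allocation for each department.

Fund the minimums — Maintenance $3,064,100; Receiving $1,871,300. Remaining pool $2,007,700.
Remaining pool split over remaining headcount 403: Assembly 817,029.28 → $817,025; R&D 1,190,670.72 → $1,190,675.

Maintenance: $3,064,100 · Assembly: $817,025 · R&D: $1,190,675 · Receiving: $1,871,300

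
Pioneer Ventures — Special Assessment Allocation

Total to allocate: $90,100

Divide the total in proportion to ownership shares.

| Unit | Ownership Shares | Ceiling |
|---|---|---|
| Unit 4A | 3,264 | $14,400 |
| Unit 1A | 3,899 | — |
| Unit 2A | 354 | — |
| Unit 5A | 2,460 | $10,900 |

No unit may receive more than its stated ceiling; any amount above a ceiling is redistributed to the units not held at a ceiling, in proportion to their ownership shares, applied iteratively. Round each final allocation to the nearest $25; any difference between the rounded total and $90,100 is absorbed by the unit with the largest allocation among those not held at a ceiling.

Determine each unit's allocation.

Total ownership shares = 9,977.
Pro-rata shares before constraints: Unit 4A 29,476.44; Unit 1A 35,210.98; Unit 2A 3,196.89; Unit 5A 22,215.70.
Capped: Unit 4A ($14,400), Unit 5A ($10,900); balance $64,800 reallocated over remaining ownership shares 4,253.
Redistributed shares: Unit 1A 59,406.35 → $59,400; Unit 2A 5,393.65 → $5,400.

Unit 4A: $14,400; Unit 1A: $59,400; Unit 2A: $5,400; Unit 5A: $10,900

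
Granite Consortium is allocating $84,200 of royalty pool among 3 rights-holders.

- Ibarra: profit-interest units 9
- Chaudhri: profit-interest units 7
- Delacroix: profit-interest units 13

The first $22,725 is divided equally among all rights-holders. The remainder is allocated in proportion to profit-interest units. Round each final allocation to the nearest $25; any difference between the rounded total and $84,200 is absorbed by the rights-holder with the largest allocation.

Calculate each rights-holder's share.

Ibarra: $26,650 · Chaudhri: $22,425 · Delacroix: $35,125

First tranche $22,725 split equally: $7,575 each.
Remainder $61,475 by profit-interest units (total 29): Ibarra 19,078.45 → $19,075; Chaudhri 14,838.79 → $14,850; Delacroix 27,557.76 → $27,550.
Totals: Ibarra $7,575 + $19,075 = $26,650; Chaudhri $7,575 + $14,850 = $22,425; Delacroix $7,575 + $27,550 = $35,125.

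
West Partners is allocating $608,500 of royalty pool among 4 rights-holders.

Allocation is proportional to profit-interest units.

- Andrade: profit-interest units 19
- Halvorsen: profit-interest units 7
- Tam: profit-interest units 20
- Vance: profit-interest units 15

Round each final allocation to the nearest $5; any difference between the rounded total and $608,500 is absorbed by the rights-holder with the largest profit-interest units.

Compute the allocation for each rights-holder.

Andrade: $189,535; Halvorsen: $69,830; Tam: $199,505; Vance: $149,630

Profit-interest units total: 19 + 7 + 20 + 15 = 61.
Proportional shares: Andrade 189,532.79; Halvorsen 69,827.87; Tam 199,508.20; Vance 149,631.15.
After rounding ($5): Andrade $189,535; Halvorsen $69,830; Tam $199,510; Vance $149,630. Sum = $608,505.
Difference $608,500 − $608,505 = −$5 applied to largest profit-interest units (Tam): Tam becomes $199,505.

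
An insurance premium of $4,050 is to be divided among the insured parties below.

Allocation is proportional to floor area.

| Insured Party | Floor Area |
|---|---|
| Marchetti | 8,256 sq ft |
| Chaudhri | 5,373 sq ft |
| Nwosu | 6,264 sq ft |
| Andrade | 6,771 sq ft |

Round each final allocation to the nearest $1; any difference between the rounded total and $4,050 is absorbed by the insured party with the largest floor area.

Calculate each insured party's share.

Combined floor area = 8,256 + 5,373 + 6,264 + 6,771 = 26,664.
Pro-rata amounts: Marchetti 1,254.01; Chaudhri 816.11; Nwosu 951.44; Andrade 1,028.45.
At nearest $1: Marchetti $1,254; Chaudhri $816; Nwosu $951; Andrade $1,028. Sum = $4,049.
Difference $4,050 − $4,049 = +$1 applied to largest floor area (Marchetti): Marchetti becomes $1,255.

Marchetti: $1,255; Chaudhri: $816; Nwosu: $951; Andrade: $1,028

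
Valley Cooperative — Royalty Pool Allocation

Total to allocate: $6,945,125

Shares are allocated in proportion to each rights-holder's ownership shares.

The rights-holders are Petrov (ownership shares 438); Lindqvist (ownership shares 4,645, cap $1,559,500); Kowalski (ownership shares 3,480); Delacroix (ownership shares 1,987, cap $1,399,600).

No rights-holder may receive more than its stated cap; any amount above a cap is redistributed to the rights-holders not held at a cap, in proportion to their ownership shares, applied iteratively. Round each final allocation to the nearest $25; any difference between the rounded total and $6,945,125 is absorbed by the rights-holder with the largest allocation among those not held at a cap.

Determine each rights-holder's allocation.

Petrov: $445,600 · Lindqvist: $1,559,500 · Kowalski: $3,540,425 · Delacroix: $1,399,600

Combined ownership shares = 10,550.
Proportional shares (ignoring caps): Petrov 288,337.89; Lindqvist 3,057,829.92; Kowalski 2,290,903.79; Delacroix 1,308,053.40.
Held at cap: Lindqvist ($1,559,500); balance $5,385,625 reallocated over remaining ownership shares 5,905.
Held at cap: Delacroix ($1,399,600); balance $3,986,025 reallocated over remaining ownership shares 3,918.
Shares after redistribution: Petrov 445,604.63 → $445,600; Kowalski 3,540,420.37 → $3,540,425.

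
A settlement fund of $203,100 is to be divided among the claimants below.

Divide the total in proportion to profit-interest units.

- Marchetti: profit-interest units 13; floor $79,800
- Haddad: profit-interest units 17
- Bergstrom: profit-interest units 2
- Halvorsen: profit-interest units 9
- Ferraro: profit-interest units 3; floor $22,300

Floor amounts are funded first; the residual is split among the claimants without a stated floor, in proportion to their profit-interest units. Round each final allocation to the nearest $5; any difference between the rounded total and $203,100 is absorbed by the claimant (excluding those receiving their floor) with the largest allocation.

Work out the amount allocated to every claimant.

Marchetti: $79,800; Haddad: $61,320; Bergstrom: $7,215; Halvorsen: $32,465; Ferraro: $22,300

Guaranteed amounts: Marchetti $79,800; Ferraro $22,300. Balance $101,000.
Balance split over remaining profit-interest units 28: Haddad 61,321.43 → $61,320; Bergstrom 7,214.29 → $7,215; Halvorsen 32,464.29 → $32,465.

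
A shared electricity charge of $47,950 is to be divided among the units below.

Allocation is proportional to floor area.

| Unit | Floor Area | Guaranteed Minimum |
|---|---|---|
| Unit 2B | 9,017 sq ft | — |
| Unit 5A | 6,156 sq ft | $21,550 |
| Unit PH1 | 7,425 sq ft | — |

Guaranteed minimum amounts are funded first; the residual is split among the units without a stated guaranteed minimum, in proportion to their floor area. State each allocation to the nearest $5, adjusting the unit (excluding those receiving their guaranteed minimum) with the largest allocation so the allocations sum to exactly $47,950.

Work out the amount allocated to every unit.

Guaranteed amounts: Unit 5A $21,550. Remaining pool $26,400.
Remaining pool split over remaining floor area 16,442: Unit 2B 14,478.09 → $14,480; Unit PH1 11,921.91 → $11,920.

Unit 2B: $14,480; Unit 5A: $21,550; Unit PH1: $11,920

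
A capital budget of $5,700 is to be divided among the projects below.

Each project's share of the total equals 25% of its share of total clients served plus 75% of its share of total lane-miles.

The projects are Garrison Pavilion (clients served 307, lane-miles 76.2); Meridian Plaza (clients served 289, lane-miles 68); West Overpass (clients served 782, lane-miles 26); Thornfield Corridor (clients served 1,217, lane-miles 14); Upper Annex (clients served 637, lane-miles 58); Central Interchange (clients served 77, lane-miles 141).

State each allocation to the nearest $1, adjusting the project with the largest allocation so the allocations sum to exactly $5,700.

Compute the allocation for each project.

Garrison Pavilion: $982; Meridian Plaza: $883; West Overpass: $627; Thornfield Corridor: $680; Upper Annex: $921; Central Interchange: $1,607

Clients served total 3,309; lane-miles total 383.2.
Combined weights (25% clients served + 75% lane-miles): Garrison Pavilion 0.1723; Meridian Plaza 0.1549; West Overpass 0.1100; Thornfield Corridor 0.1193; Upper Annex 0.1616; Central Interchange 0.2818.
Raw shares: Garrison Pavilion 982.30; Meridian Plaza 883.07; West Overpass 626.82; Thornfield Corridor 680.28; Upper Annex 921.37; Central Interchange 1,606.16.
After rounding ($1): Garrison Pavilion $982; Meridian Plaza $883; West Overpass $627; Thornfield Corridor $680; Upper Annex $921; Central Interchange $1,606. Sum = $5,699.
Difference $5,700 − $5,699 = +$1 applied to largest allocation (Central Interchange): Central Interchange becomes $1,607.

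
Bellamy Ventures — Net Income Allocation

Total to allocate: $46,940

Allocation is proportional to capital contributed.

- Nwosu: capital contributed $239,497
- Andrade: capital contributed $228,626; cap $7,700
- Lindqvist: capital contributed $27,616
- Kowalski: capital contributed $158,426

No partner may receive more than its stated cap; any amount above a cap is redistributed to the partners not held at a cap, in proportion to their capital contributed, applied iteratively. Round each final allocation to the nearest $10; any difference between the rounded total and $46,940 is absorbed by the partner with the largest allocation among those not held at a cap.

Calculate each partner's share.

Nwosu: $22,080; Andrade: $7,700; Lindqvist: $2,550; Kowalski: $14,610

Sum of capital contributed: 654,165.
Proportional shares (ignoring caps): Nwosu 17,185.25; Andrade 16,405.20; Lindqvist 1,981.60; Kowalski 11,367.95.
Cap binds for Andrade ($7,700); residual $39,240 reallocated over remaining capital contributed 425,539.
Redistributed shares: Nwosu 22,084.61 → $22,080; Lindqvist 2,546.54 → $2,550; Kowalski 14,608.85 → $14,610.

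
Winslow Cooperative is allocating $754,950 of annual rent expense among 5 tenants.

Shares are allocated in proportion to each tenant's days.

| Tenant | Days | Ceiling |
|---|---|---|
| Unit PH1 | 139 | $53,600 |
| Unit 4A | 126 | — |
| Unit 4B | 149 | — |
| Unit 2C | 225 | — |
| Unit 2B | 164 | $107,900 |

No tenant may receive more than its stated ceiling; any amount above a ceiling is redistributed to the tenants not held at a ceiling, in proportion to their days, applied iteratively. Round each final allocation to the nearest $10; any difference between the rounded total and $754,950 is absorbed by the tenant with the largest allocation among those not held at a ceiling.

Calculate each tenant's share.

Total days = 803.
Unconstrained shares: Unit PH1 130,682.50; Unit 4A 118,460.40; Unit 4B 140,084.12; Unit 2C 211,536.43; Unit 2B 154,186.55.
Held at cap: Unit PH1 ($53,600), Unit 2B ($107,900); residual $593,450 reallocated over remaining days 500.
Remaining shares: Unit 4A 149,549.40 → $149,550; Unit 4B 176,848.10 → $176,850; Unit 2C 267,052.50 → $267,050.

Unit PH1: $53,600 | Unit 4A: $149,550 | Unit 4B: $176,850 | Unit 2C: $267,050 | Unit 2B: $107,900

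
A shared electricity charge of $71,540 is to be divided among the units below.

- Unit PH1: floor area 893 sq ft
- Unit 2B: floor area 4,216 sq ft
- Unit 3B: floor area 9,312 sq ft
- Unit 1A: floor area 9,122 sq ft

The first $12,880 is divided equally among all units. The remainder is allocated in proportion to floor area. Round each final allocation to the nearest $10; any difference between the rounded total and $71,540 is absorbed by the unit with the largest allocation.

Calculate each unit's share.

First tranche $12,880 split equally: $3,220 each.
Remainder $58,660 by floor area (total 23,543): Unit PH1 2,225.01 → $2,230; Unit 2B 10,504.63 → $10,500; Unit 3B 23,201.88 → $23,200; Unit 1A 22,728.48 → $22,730.
Totals: Unit PH1 $3,220 + $2,230 = $5,450; Unit 2B $3,220 + $10,500 = $13,720; Unit 3B $3,220 + $23,200 = $26,420; Unit 1A $3,220 + $22,730 = $25,950.

Unit PH1: $5,450 · Unit 2B: $13,720 · Unit 3B: $26,420 · Unit 1A: $25,950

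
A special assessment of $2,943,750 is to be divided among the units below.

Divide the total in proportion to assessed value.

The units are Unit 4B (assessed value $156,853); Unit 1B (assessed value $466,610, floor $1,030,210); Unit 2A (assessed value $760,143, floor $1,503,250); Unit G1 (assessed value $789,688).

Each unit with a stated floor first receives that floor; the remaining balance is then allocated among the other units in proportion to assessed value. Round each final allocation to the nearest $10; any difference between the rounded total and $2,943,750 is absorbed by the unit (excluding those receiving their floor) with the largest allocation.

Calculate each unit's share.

Guaranteed amounts: Unit 1B $1,030,210; Unit 2A $1,503,250. Residual $410,290.
Residual split over remaining assessed value 946,541: Unit 4B 67,989.89 → $67,990; Unit G1 342,300.11 → $342,300.

Unit 4B: $67,990 · Unit 1B: $1,030,210 · Unit 2A: $1,503,250 · Unit G1: $342,300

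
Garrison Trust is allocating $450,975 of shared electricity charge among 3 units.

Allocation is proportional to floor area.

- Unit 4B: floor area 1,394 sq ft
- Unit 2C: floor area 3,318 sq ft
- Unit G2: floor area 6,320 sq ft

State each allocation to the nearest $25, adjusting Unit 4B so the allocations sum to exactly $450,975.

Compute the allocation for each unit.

Sum of floor area: 11,032.
Proportional shares: Unit 4B 1,394/11,032 × $450,975 = 56,985.06; Unit 2C 3,318/11,032 × $450,975 = 135,635.88; Unit G2 6,320/11,032 × $450,975 = 258,354.06.
At nearest $25: Unit 4B $56,975; Unit 2C $135,625; Unit G2 $258,350. Sum = $450,950.
Difference $450,975 − $450,950 = +$25 applied to Unit 4B: Unit 4B becomes $57,000.

Unit 4B: $57,000 · Unit 2C: $135,625 · Unit G2: $258,350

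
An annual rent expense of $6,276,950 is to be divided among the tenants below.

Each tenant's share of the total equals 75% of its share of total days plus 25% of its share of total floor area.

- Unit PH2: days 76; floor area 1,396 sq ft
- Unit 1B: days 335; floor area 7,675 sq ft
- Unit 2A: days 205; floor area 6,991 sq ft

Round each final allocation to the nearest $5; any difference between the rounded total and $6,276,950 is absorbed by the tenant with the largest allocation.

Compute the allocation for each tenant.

Unit PH2: $717,210 · Unit 1B: $3,310,040 · Unit 2A: $2,249,700

Days total 616; floor area total 16,062.
Blended shares (75% days + 25% floor area): Unit PH2 0.1143; Unit 1B 0.5273; Unit 2A 0.3584.
Unrounded shares: Unit PH2 717,209.14; Unit 1B 3,310,038.78; Unit 2A 2,249,702.08.
After rounding ($5): Unit PH2 $717,210; Unit 1B $3,310,040; Unit 2A $2,249,700. Sum = $6,276,950.
No rounding difference to absorb.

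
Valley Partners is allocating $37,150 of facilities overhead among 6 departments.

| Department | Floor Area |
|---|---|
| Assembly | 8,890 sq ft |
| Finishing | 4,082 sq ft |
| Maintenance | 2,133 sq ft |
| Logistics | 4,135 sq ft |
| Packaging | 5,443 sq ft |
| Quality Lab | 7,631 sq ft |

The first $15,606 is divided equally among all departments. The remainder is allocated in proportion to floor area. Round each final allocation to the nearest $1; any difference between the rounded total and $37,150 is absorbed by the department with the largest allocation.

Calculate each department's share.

Assembly: $8,527; Finishing: $5,323; Maintenance: $4,023; Logistics: $5,358; Packaging: $6,230; Quality Lab: $7,689

Equal tier: $15,606 ÷ 6 = $2,601 apiece.
Remainder $21,544 by floor area (total 32,314): Assembly 5,927.03 → $5,927; Finishing 2,721.502 → $2,722; Maintenance 1,422.09 → $1,422; Logistics 2,756.84 → $2,757; Packaging 3,628.89 → $3,629; Quality Lab 5,087.65 → $5,088.
Rounding difference −$1 on remainder applied to Assembly.
Totals: Assembly $2,601 + $5,926 = $8,527; Finishing $2,601 + $2,722 = $5,323; Maintenance $2,601 + $1,422 = $4,023; Logistics $2,601 + $2,757 = $5,358; Packaging $2,601 + $3,629 = $6,230; Quality Lab $2,601 + $5,088 = $7,689.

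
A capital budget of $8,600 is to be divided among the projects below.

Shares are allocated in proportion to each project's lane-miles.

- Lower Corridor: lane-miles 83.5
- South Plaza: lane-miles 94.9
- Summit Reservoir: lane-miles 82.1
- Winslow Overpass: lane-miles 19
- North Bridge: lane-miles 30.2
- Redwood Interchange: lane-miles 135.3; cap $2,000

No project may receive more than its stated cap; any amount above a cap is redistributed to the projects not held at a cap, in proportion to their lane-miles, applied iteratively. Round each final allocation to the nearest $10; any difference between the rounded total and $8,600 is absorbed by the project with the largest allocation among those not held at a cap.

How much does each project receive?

Lower Corridor: $1,780 · South Plaza: $2,030 · Summit Reservoir: $1,750 · Winslow Overpass: $400 · North Bridge: $640 · Redwood Interchange: $2,000

Combined lane-miles = 445.
Proportional shares (ignoring caps): Lower Corridor 1,613.71; South Plaza 1,834.02; Summit Reservoir 1,586.65; Winslow Overpass 367.19; North Bridge 583.64; Redwood Interchange 2,614.79.
Capped: Redwood Interchange ($2,000); remaining pool $6,600 reallocated over remaining lane-miles 309.7.
Shares after redistribution: Lower Corridor 1,779.46 → $1,780; South Plaza 2,022.41 → $2,020; Summit Reservoir 1,749.63 → $1,750; Winslow Overpass 404.91 → $400; North Bridge 643.59 → $640.
Rounding difference +$10 applied to South Plaza → $2,030.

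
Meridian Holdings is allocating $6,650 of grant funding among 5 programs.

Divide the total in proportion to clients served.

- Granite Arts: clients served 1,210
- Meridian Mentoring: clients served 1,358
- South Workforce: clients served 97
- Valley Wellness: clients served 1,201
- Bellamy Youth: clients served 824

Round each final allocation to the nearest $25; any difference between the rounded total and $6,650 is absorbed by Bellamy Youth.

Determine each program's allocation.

Granite Arts: $1,725 | Meridian Mentoring: $1,925 | South Workforce: $150 | Valley Wellness: $1,700 | Bellamy Youth: $1,150

Combined clients served = 4,690.
Proportional shares: Granite Arts 1,210/4,690 × $6,650 = 1,715.67; Meridian Mentoring 1,358/4,690 × $6,650 = 1,925.52; South Workforce 97/4,690 × $6,650 = 137.54; Valley Wellness 1,201/4,690 × $6,650 = 1,702.91; Bellamy Youth 824/4,690 × $6,650 = 1,168.36.
After rounding ($25): Granite Arts $1,725; Meridian Mentoring $1,925; South Workforce $150; Valley Wellness $1,700; Bellamy Youth $1,175. Sum = $6,675.
Difference $6,650 − $6,675 = −$25 applied to Bellamy Youth: Bellamy Youth becomes $1,150.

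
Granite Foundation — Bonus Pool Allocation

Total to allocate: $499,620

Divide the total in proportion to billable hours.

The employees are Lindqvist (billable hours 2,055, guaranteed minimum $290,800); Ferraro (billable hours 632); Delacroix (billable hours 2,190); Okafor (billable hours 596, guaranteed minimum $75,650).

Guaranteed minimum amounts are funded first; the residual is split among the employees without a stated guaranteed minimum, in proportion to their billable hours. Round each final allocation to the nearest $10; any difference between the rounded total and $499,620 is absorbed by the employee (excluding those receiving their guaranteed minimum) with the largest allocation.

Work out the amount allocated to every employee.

Guaranteed amounts: Lindqvist $290,800; Okafor $75,650. Residual $133,170.
Residual split over remaining billable hours 2,822: Ferraro 29,824.04 → $29,820; Delacroix 103,345.96 → $103,350.

Lindqvist: $290,800 · Ferraro: $29,820 · Delacroix: $103,350 · Okafor: $75,650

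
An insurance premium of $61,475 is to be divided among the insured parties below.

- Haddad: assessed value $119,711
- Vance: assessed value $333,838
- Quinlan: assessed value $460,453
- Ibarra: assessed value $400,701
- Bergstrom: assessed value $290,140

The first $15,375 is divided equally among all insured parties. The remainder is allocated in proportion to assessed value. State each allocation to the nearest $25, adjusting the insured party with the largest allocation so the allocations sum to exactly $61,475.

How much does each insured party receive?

Haddad: $6,525; Vance: $12,675; Quinlan: $16,300; Ibarra: $14,575; Bergstrom: $11,400

$15,375 shared equally gives $3,075 per insured party.
Remainder $46,100 by assessed value (total 1,604,843): Haddad 3,438.76 → $3,450; Vance 9,589.68 → $9,600; Quinlan 13,226.77 → $13,225; Ibarra 11,510.36 → $11,500; Bergstrom 8,334.43 → $8,325.
Totals: Haddad $3,075 + $3,450 = $6,525; Vance $3,075 + $9,600 = $12,675; Quinlan $3,075 + $13,225 = $16,300; Ibarra $3,075 + $11,500 = $14,575; Bergstrom $3,075 + $8,325 = $11,400.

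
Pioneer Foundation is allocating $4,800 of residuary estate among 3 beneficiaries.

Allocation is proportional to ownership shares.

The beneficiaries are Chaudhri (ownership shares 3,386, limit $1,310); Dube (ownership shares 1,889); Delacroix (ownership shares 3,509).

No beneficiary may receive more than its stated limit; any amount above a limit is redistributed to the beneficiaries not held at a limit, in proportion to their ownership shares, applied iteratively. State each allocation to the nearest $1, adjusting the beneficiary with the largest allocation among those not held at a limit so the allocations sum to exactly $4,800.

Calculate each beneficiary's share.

Sum of ownership shares: 8,784.
Pro-rata shares before constraints: Chaudhri 1,850.27; Dube 1,032.24; Delacroix 1,917.49.
Held at cap: Chaudhri ($1,310); residual $3,490 reallocated over remaining ownership shares 5,398.
Redistributed shares: Dube 1,221.31 → $1,221; Delacroix 2,268.69 → $2,269.

Chaudhri: $1,310; Dube: $1,221; Delacroix: $2,269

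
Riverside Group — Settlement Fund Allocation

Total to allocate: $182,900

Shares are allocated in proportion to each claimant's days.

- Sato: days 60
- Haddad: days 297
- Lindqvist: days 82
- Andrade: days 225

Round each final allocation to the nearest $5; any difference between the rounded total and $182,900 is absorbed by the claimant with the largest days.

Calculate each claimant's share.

Total days = 664.
Unrounded shares: Sato 60/664 × $182,900 = 16,527.11; Haddad 297/664 × $182,900 = 81,809.19; Lindqvist 82/664 × $182,900 = 22,587.05; Andrade 225/664 × $182,900 = 61,976.66.
At nearest $5: Sato $16,525; Haddad $81,810; Lindqvist $22,585; Andrade $61,975. Sum = $182,895.
Difference $182,900 − $182,895 = +$5 applied to largest days (Haddad): Haddad becomes $81,815.

Sato: $16,525 | Haddad: $81,815 | Lindqvist: $22,585 | Andrade: $61,975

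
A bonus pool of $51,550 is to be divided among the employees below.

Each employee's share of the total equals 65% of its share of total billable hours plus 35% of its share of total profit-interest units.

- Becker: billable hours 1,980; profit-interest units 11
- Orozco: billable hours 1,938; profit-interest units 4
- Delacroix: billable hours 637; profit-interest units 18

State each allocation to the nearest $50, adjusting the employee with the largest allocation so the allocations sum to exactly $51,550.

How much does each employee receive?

Totals — billable hours 4,555, profit-interest units 33.
Blended shares (65% billable hours + 35% profit-interest units): Becker 0.3992; Orozco 0.3190; Delacroix 0.2818.
Pro-rata amounts: Becker 20,579.45; Orozco 16,443.29; Delacroix 14,527.26.
After rounding ($50): Becker $20,600; Orozco $16,450; Delacroix $14,550. Sum = $51,600.
Difference $51,550 − $51,600 = −$50 applied to largest allocation (Becker): Becker becomes $20,550.

Becker: $20,550; Orozco: $16,450; Delacroix: $14,550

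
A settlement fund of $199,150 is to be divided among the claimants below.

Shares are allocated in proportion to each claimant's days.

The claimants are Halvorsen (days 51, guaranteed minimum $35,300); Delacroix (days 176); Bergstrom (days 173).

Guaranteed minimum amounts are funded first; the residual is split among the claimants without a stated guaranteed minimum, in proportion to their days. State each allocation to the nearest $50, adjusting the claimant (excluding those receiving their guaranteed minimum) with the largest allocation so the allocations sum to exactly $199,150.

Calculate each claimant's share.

Halvorsen: $35,300 · Delacroix: $82,650 · Bergstrom: $81,200

Minimums first: Halvorsen $35,300. Remaining pool $163,850.
Remaining pool split over remaining days 349: Delacroix 82,629.23 → $82,650; Bergstrom 81,220.77 → $81,200.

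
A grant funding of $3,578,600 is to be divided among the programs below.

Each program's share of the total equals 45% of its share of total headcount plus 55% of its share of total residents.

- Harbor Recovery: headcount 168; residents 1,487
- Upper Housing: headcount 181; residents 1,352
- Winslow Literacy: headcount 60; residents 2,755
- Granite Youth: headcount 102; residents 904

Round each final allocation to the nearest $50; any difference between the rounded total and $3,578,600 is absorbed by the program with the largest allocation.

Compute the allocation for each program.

Headcount total 511; residents total 6,498.
Combined weights (45% headcount + 55% residents): Harbor Recovery 0.2738; Upper Housing 0.2738; Winslow Literacy 0.2860; Granite Youth 0.1663.
Pro-rata amounts: Harbor Recovery 979,845.76; Upper Housing 979,922.87; Winslow Literacy 1,023,568.02; Granite Youth 595,263.34.
At nearest $50: Harbor Recovery $979,850; Upper Housing $979,900; Winslow Literacy $1,023,550; Granite Youth $595,250. Sum = $3,578,550.
Difference $3,578,600 − $3,578,550 = +$50 applied to largest allocation (Winslow Literacy): Winslow Literacy becomes $1,023,600.

Harbor Recovery: $979,850 | Upper Housing: $979,900 | Winslow Literacy: $1,023,600 | Granite Youth: $595,250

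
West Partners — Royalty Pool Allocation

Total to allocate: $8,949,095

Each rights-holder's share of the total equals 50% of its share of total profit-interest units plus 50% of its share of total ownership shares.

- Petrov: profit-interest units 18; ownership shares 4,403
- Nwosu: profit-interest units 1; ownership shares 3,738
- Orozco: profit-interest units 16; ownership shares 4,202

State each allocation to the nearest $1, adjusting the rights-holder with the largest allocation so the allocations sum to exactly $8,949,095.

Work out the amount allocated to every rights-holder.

Petrov: $3,897,358 · Nwosu: $1,482,933 · Orozco: $3,568,804

Profit-interest units total 35; ownership shares total 12,343.
Composite weights (50% profit-interest units + 50% ownership shares): Petrov 0.4355; Nwosu 0.1657; Orozco 0.3988.
Raw shares: Petrov 3,897,358.27; Nwosu 1,482,932.81; Orozco 3,568,803.92.
At nearest $1: Petrov $3,897,358; Nwosu $1,482,933; Orozco $3,568,804. Sum = $8,949,095.
Sum already equals the total — no adjustment.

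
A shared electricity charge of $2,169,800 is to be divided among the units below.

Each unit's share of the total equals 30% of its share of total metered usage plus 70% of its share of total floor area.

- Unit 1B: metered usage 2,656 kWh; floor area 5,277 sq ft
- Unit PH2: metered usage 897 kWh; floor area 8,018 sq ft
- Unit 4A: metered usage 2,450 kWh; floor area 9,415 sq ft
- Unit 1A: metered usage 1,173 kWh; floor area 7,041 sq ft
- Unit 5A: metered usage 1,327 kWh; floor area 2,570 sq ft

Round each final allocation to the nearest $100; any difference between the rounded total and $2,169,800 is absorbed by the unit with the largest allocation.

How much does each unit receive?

Unit 1B: $451,300 · Unit PH2: $445,500 · Unit 4A: $629,900 · Unit 1A: $420,700 · Unit 5A: $222,400

Metered usage total 8,503; floor area total 32,321.
Combined weights (30% metered usage + 70% floor area): Unit 1B 0.2080; Unit PH2 0.2053; Unit 4A 0.2903; Unit 1A 0.1939; Unit 5A 0.1025.
Raw shares: Unit 1B 451,309.78; Unit PH2 445,458.77; Unit 4A 629,996.56; Unit 1A 420,675.58; Unit 5A 222,359.32.
Rounded to nearest $100: Unit 1B $451,300; Unit PH2 $445,500; Unit 4A $630,000; Unit 1A $420,700; Unit 5A $222,400. Sum = $2,169,900.
Difference $2,169,800 − $2,169,900 = −$100 applied to largest allocation (Unit 4A): Unit 4A becomes $629,900.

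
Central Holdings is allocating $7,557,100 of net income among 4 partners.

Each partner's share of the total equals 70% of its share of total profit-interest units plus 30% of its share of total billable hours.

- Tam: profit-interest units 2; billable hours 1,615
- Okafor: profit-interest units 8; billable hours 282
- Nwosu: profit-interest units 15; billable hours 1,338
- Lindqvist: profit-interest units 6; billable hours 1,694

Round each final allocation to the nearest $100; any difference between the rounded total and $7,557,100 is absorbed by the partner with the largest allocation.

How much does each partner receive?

Profit-interest units total 31; billable hours total 4,929.
Blended shares (70% profit-interest units + 30% billable hours): Tam 0.1435; Okafor 0.1978; Nwosu 0.4201; Lindqvist 0.2386.
Pro-rata amounts: Tam 1,084,119.58; Okafor 1,494,861.53; Nwosu 3,175,085.90; Lindqvist 1,803,032.99.
Rounded to nearest $100: Tam $1,084,100; Okafor $1,494,900; Nwosu $3,175,100; Lindqvist $1,803,000. Sum = $7,557,100.
Sum already equals the total — no adjustment.

Tam: $1,084,100; Okafor: $1,494,900; Nwosu: $3,175,100; Lindqvist: $1,803,000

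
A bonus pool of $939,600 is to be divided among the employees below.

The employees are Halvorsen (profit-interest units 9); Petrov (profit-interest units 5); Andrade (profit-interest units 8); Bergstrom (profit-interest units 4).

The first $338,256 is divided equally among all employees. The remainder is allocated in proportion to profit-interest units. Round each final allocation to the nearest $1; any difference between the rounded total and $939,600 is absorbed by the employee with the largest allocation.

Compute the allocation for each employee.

Halvorsen: $292,722; Petrov: $200,207; Andrade: $269,593; Bergstrom: $177,078

First tranche $338,256 split equally: $84,564 each.
Remainder $601,344 by profit-interest units (total 26): Halvorsen 208,157.54 → $208,158; Petrov 115,643.08 → $115,643; Andrade 185,028.92 → $185,029; Bergstrom 92,514.46 → $92,514.
Totals: Halvorsen $84,564 + $208,158 = $292,722; Petrov $84,564 + $115,643 = $200,207; Andrade $84,564 + $185,029 = $269,593; Bergstrom $84,564 + $92,514 = $177,078.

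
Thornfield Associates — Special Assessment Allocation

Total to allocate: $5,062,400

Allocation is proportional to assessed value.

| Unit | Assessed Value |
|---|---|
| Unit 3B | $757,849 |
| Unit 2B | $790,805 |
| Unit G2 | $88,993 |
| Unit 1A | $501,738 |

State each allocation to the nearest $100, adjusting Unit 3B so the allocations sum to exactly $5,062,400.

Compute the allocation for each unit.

Unit 3B: $1,793,200 · Unit 2B: $1,871,300 · Unit G2: $210,600 · Unit 1A: $1,187,300

Sum of assessed value: 2,139,385.
Proportional shares: Unit 3B 757,849/2,139,385 × $5,062,400 = 1,793,288.62; Unit 2B 790,805/2,139,385 × $5,062,400 = 1,871,271.99; Unit G2 88,993/2,139,385 × $5,062,400 = 210,583.02; Unit 1A 501,738/2,139,385 × $5,062,400 = 1,187,256.36.
Rounded to nearest $100: Unit 3B $1,793,300; Unit 2B $1,871,300; Unit G2 $210,600; Unit 1A $1,187,300. Sum = $5,062,500.
Difference $5,062,400 − $5,062,500 = −$100 applied to Unit 3B: Unit 3B becomes $1,793,200.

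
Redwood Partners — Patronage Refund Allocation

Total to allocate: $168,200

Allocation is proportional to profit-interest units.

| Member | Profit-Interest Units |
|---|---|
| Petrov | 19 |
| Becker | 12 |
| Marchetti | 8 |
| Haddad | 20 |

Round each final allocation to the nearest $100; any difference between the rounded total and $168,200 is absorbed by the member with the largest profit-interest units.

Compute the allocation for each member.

Petrov: $54,200; Becker: $34,200; Marchetti: $22,800; Haddad: $57,000

Combined profit-interest units = 19 + 12 + 8 + 20 = 59.
Unrounded shares: Petrov 54,166.10; Becker 34,210.17; Marchetti 22,806.78; Haddad 57,016.95.
At nearest $100: Petrov $54,200; Becker $34,200; Marchetti $22,800; Haddad $57,000. Sum = $168,200.
Rounded total matches; no reconciliation needed.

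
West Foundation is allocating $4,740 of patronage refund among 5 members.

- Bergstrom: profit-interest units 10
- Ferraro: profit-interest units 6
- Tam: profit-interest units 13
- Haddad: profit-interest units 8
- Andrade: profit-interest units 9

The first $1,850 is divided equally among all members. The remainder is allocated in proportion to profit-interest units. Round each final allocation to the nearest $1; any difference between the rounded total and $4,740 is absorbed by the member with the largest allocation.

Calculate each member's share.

First tranche $1,850 split equally: $370 each.
Remainder $2,890 by profit-interest units (total 46): Bergstrom 628.26 → $628; Ferraro 376.96 → $377; Tam 816.74 → $817; Haddad 502.61 → $503; Andrade 565.43 → $565.
Totals: Bergstrom $370 + $628 = $998; Ferraro $370 + $377 = $747; Tam $370 + $817 = $1,187; Haddad $370 + $503 = $873; Andrade $370 + $565 = $935.

Bergstrom: $998 | Ferraro: $747 | Tam: $1,187 | Haddad: $873 | Andrade: $935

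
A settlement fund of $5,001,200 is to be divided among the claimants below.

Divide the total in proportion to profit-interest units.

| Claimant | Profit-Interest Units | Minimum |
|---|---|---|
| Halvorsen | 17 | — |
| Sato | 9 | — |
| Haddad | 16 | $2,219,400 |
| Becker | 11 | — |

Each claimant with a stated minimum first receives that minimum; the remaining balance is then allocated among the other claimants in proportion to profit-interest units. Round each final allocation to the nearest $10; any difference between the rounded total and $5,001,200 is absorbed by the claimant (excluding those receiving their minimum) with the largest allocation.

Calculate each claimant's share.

Halvorsen: $1,278,130; Sato: $676,650; Haddad: $2,219,400; Becker: $827,020

Minimums first: Haddad $2,219,400. Remaining pool $2,781,800.
Remaining pool split over remaining profit-interest units 37: Halvorsen 1,278,124.32 → $1,278,120; Sato 676,654.05 → $676,650; Becker 827,021.62 → $827,020.
Rounding difference +$10 applied to Halvorsen → $1,278,130.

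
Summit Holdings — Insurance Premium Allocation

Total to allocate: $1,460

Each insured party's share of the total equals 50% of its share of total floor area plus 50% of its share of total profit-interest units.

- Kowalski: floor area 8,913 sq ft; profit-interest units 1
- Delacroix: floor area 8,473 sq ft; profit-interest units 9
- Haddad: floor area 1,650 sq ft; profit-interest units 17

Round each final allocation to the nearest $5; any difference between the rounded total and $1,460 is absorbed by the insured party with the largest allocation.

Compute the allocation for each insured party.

Floor area total 19,036; profit-interest units total 27.
Composite weights (50% floor area + 50% profit-interest units): Kowalski 0.2526; Delacroix 0.3892; Haddad 0.3582.
Proportional shares: Kowalski 368.84; Delacroix 568.26; Haddad 522.90.
After rounding ($5): Kowalski $370; Delacroix $570; Haddad $525. Sum = $1,465.
Difference $1,460 − $1,465 = −$5 applied to largest allocation (Delacroix): Delacroix becomes $565.

Kowalski: $370 | Delacroix: $565 | Haddad: $525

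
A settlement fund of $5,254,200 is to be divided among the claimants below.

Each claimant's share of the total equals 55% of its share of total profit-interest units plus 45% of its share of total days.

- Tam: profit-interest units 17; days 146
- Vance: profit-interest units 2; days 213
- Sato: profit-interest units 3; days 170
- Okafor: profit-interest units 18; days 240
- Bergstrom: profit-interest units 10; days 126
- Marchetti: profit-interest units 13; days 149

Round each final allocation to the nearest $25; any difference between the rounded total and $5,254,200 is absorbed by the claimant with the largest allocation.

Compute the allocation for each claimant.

Tam: $1,110,450 · Vance: $574,125 · Sato: $522,625 · Okafor: $1,369,200 · Bergstrom: $744,050 · Marchetti: $933,750

Profit-interest units total 63; days total 1,044.
Composite weights (55% profit-interest units + 45% days): Tam 0.2113; Vance 0.1093; Sato 0.0995; Okafor 0.2606; Bergstrom 0.1416; Marchetti 0.1777.
Unrounded shares: Tam 1,110,442.24; Vance 574,129.91; Sato 522,616.03; Okafor 1,369,197.93; Bergstrom 744,057.41; Marchetti 933,756.47.
After rounding ($25): Tam $1,110,450; Vance $574,125; Sato $522,625; Okafor $1,369,200; Bergstrom $744,050; Marchetti $933,750. Sum = $5,254,200.
Sum already equals the total — no adjustment.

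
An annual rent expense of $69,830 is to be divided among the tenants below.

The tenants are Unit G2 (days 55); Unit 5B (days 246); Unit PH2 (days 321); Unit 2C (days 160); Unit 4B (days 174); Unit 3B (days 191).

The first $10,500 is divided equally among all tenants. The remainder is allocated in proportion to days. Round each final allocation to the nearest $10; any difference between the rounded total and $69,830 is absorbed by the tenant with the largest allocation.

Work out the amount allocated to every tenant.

Unit G2: $4,590 · Unit 5B: $14,470 · Unit PH2: $18,360 · Unit 2C: $10,030 · Unit 4B: $10,750 · Unit 3B: $11,630

First tranche $10,500 split equally: $1,750 each.
Remainder $59,330 by days (total 1,147): Unit G2 2,844.94 → $2,840; Unit 5B 12,724.66 → $12,720; Unit PH2 16,604.12 → $16,600; Unit 2C 8,276.20 → $8,280; Unit 4B 9,000.37 → $9,000; Unit 3B 9,879.71 → $9,880.
Rounding difference +$10 on remainder applied to Unit PH2.
Totals: Unit G2 $1,750 + $2,840 = $4,590; Unit 5B $1,750 + $12,720 = $14,470; Unit PH2 $1,750 + $16,610 = $18,360; Unit 2C $1,750 + $8,280 = $10,030; Unit 4B $1,750 + $9,000 = $10,750; Unit 3B $1,750 + $9,880 = $11,630.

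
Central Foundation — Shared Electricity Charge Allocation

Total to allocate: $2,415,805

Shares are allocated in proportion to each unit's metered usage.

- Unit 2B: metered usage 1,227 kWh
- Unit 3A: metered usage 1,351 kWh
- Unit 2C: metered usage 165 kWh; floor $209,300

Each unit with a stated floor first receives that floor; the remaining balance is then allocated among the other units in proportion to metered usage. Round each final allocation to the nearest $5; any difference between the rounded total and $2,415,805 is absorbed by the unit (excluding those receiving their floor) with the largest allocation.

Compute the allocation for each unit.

Unit 2B: $1,050,185 · Unit 3A: $1,156,320 · Unit 2C: $209,300

Fund the minimums — Unit 2C $209,300. Remaining pool $2,206,505.
Remaining pool split over remaining metered usage 2,578: Unit 2B 1,050,186.83 → $1,050,185; Unit 3A 1,156,318.17 → $1,156,320.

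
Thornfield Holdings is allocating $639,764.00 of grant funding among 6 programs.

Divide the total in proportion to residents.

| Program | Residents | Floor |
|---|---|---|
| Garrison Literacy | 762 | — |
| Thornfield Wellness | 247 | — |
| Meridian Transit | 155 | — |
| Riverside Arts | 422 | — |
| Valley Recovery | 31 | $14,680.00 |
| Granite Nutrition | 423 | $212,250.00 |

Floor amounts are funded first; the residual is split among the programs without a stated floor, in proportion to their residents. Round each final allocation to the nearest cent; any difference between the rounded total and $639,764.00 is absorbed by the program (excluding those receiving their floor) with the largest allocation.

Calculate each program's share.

Fund the minimums — Valley Recovery $14,680.00; Granite Nutrition $212,250.00. Remaining pool $412,834.00.
Remaining pool split over remaining residents 1,586: Garrison Literacy 198,347.7352 → $198,347.74; Thornfield Wellness 64,293.8197 → $64,293.82; Meridian Transit 40,346.3241 → $40,346.32; Riverside Arts 109,846.1211 → $109,846.12.

Garrison Literacy: $198,347.74 | Thornfield Wellness: $64,293.82 | Meridian Transit: $40,346.32 | Riverside Arts: $109,846.12 | Valley Recovery: $14,680.00 | Granite Nutrition: $212,250.00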